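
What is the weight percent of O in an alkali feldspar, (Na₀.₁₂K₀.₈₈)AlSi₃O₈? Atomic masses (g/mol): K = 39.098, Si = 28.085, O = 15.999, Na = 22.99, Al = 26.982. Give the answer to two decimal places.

Formula mass = 0.12·22.99 + 0.88·39.098 + 1·26.982 + 3·28.085 + 8·15.999 = 276.394 g/mol, of which 127.992 g is O.
So O makes up 127.992/276.394 = 0.4631 of the mass, i.e. 46.31%.

46.31 weight percent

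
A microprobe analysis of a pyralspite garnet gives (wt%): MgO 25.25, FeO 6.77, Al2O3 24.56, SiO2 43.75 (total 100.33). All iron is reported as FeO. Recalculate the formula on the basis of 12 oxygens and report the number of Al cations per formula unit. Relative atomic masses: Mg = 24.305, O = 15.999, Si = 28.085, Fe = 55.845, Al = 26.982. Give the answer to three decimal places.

1.994 Al apfu

25.25 wt% MgO ÷ 40.304 g/mol = 0.62649 mol, giving 0.62649 Mg and 0.62649 O.
6.77 wt% FeO ÷ 71.844 g/mol = 0.09423 mol, giving 0.09423 Fe and 0.09423 O.
24.56 wt% Al2O3 ÷ 101.961 g/mol = 0.24088 mol, giving 0.48176 Al and 0.72264 O.
43.75 wt% SiO2 ÷ 60.083 g/mol = 0.72816 mol, giving 0.72816 Si and 1.45632 O.
Oxygen sums to 2.89968; scaling by 12/2.89968 = 4.13839 puts the formula on 12 O.
Al: 0.48176 × 4.13839 = 1.994 atoms per formula unit.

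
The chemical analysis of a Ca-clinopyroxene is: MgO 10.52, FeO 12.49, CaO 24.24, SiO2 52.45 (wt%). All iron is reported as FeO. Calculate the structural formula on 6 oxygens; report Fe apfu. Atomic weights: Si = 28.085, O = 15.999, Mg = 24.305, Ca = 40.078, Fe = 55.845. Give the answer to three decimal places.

0.399 Fe apfu

MgO: 10.52/40.304 = 0.26102 mol → 0.26102 mol Mg, 0.26102 mol O.
FeO: 12.49/71.844 = 0.17385 mol → 0.17385 mol Fe, 0.17385 mol O.
CaO: 24.24/56.077 = 0.43226 mol → 0.43226 mol Ca, 0.43226 mol O.
SiO2: 52.45/60.083 = 0.87296 mol → 0.87296 mol Si, 1.74592 mol O.
Total oxygen = 2.61305 mol. Normalization factor = 6/2.61305 = 2.29617.
Fe per 6 O = 0.17385 × 2.29617 = 0.399.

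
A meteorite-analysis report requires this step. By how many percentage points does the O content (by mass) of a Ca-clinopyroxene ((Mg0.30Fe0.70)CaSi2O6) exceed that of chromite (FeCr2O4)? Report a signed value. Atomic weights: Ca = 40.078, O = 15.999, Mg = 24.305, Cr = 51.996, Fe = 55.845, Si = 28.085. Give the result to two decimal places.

O in (Mg0.30Fe0.70)CaSi2O6: molar mass 238.625 g/mol; 6×15.999 = 95.994 g → 40.23 wt%.
O in FeCr2O4: molar mass 223.833 g/mol; 4×15.999 = 63.996 g → 28.59 wt%.
Difference = 40.23 − 28.59 = 11.64 percentage points.

11.64 percentage points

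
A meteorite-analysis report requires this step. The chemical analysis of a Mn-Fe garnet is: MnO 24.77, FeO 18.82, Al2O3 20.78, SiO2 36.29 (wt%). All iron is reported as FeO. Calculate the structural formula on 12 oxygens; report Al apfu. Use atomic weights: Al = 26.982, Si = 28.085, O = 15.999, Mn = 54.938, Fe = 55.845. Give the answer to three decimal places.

2.012 Al apfu

MnO (M=70.937): mol = 0.34918; Mn = 0.34918, O = 0.34918.
FeO (M=71.844): mol = 0.26196; Fe = 0.26196, O = 0.26196.
Al2O3 (M=101.961): mol = 0.20380; Al = 0.40760, O = 0.61140.
SiO2 (M=60.083): mol = 0.60400; Si = 0.60400, O = 1.20800.
ΣO = 2.43054; factor = 12/ΣO = 4.93717.
Al apfu = 0.40760 × 4.93717 = 2.012.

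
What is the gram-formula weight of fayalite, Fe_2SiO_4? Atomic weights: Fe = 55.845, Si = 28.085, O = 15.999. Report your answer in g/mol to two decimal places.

Fe: 2 × 55.845 = 111.6900
Si: 1 × 28.085 = 28.0850
O: 4 × 15.999 = 63.9960
Summing the contributions gives the formula mass.

203.77 g/mol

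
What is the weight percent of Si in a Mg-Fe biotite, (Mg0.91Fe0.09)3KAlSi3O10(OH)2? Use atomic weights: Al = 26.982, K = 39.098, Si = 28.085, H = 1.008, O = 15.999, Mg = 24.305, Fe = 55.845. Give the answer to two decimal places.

M((Mg0.91Fe0.09)3KAlSi3O10(OH)2) = 425.770 g/mol.
Si contributes 3 × 28.085 = 84.255 g per mole.
84.255/425.770 = 0.1979 → 19.79%.

19.79 weight percent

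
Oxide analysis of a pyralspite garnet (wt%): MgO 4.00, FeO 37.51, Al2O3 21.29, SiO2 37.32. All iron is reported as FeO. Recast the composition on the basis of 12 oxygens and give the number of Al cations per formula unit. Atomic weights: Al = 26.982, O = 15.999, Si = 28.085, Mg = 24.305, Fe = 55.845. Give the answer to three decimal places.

4.00 wt% MgO ÷ 40.304 g/mol = 0.09925 mol, giving 0.09925 Mg and 0.09925 O.
37.51 wt% FeO ÷ 71.844 g/mol = 0.52210 mol, giving 0.52210 Fe and 0.52210 O.
21.29 wt% Al2O3 ÷ 101.961 g/mol = 0.20881 mol, giving 0.41762 Al and 0.62643 O.
37.32 wt% SiO2 ÷ 60.083 g/mol = 0.62114 mol, giving 0.62114 Si and 1.24228 O.
Oxygen sums to 2.49006; scaling by 12/2.49006 = 4.81916 puts the formula on 12 O.
Al: 0.41762 × 4.81916 = 2.013 atoms per formula unit.

2.013 Al apfu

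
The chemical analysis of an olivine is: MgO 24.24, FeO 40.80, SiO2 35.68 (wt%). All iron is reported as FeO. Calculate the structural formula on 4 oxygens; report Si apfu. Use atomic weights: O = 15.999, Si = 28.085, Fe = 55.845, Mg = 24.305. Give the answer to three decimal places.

1.008 Si apfu

MgO (M=40.304): mol = 0.60143; Mg = 0.60143, O = 0.60143.
FeO (M=71.844): mol = 0.56790; Fe = 0.56790, O = 0.56790.
SiO2 (M=60.083): mol = 0.59385; Si = 0.59385, O = 1.18770.
ΣO = 2.35703; factor = 4/ΣO = 1.69705.
Si apfu = 0.59385 × 1.69705 = 1.008.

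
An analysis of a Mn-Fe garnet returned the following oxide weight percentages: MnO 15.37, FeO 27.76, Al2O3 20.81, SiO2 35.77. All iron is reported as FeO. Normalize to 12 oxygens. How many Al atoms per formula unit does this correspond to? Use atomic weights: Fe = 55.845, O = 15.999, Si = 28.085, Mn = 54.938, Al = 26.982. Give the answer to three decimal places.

2.036 Al apfu

MnO: 15.37/70.937 = 0.21667 mol → 0.21667 mol Mn, 0.21667 mol O.
FeO: 27.76/71.844 = 0.38639 mol → 0.38639 mol Fe, 0.38639 mol O.
Al2O3: 20.81/101.961 = 0.20410 mol → 0.40820 mol Al, 0.61230 mol O.
SiO2: 35.77/60.083 = 0.59534 mol → 0.59534 mol Si, 1.19068 mol O.
Total oxygen = 2.40604 mol. Normalization factor = 12/2.40604 = 4.98745.
Al per 12 O = 0.40820 × 4.98745 = 2.036.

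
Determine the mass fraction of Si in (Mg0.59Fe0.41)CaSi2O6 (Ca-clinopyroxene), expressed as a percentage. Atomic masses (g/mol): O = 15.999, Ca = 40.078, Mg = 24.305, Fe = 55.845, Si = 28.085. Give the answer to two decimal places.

24.48 wt%

Molar mass of (Mg0.59Fe0.41)CaSi2O6: 0.59×24.305 + 0.41×55.845 + 1×40.078 + 2×28.085 + 6×15.999 = 229.478 g/mol.
Mass of Si per formula unit: 2 × 28.085 = 56.170 g.
Weight fraction Si = 56.170 / 229.478 = 0.2448.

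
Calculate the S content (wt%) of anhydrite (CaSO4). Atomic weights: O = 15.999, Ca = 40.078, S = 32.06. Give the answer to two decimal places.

23.55 wt%

Formula mass = 1*40.078 + 1*32.06 + 4*15.999 = 136.134 g/mol, of which 32.060 g is S.
So S makes up 32.060/136.134 = 0.2355 of the mass, i.e. 23.55%.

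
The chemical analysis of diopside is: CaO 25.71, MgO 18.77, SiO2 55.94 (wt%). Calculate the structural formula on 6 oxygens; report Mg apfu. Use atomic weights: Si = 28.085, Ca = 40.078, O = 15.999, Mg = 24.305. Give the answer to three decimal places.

25.71 wt% CaO ÷ 56.077 g/mol = 0.45848 mol, giving 0.45848 Ca and 0.45848 O.
18.77 wt% MgO ÷ 40.304 g/mol = 0.46571 mol, giving 0.46571 Mg and 0.46571 O.
55.94 wt% SiO2 ÷ 60.083 g/mol = 0.93105 mol, giving 0.93105 Si and 1.86210 O.
Oxygen sums to 2.78629; scaling by 6/2.78629 = 2.15340 puts the formula on 6 O.
Mg: 0.46571 × 2.15340 = 1.003 atoms per formula unit.

1.003 Mg apfu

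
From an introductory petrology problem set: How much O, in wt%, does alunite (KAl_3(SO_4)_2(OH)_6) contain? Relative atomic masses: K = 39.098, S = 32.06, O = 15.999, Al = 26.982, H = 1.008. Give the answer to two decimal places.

M(KAl_3(SO_4)_2(OH)_6) = 414.198 g/mol.
O contributes 14 × 15.999 = 223.986 g per mole.
223.986/414.198 = 0.5408 → 54.08%.

54.08 wt%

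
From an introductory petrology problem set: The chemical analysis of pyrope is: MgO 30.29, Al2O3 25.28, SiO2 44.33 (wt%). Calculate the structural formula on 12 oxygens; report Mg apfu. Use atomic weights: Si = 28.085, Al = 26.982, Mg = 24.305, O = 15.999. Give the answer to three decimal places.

3.036 Mg apfu

MgO (M=40.304): mol = 0.75154; Mg = 0.75154, O = 0.75154.
Al2O3 (M=101.961): mol = 0.24794; Al = 0.49588, O = 0.74382.
SiO2 (M=60.083): mol = 0.73781; Si = 0.73781, O = 1.47562.
ΣO = 2.97098; factor = 12/ΣO = 4.03907.
Mg apfu = 0.75154 × 4.03907 = 3.036.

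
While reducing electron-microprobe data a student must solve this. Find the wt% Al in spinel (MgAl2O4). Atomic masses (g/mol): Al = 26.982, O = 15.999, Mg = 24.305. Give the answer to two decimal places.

M(MgAl2O4) = 142.265 g/mol.
Al contributes 2 × 26.982 = 53.964 g per mole.
53.964/142.265 = 0.3793 → 37.93%.

37.93 wt%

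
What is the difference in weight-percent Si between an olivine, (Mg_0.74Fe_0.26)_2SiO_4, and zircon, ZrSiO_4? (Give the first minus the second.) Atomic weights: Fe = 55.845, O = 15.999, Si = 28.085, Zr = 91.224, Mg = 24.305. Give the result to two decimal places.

M((Mg_0.74Fe_0.26)_2SiO_4) = 157.092 g/mol, so wt% Si = 28.085/157.092 × 100 = 17.88%.
M(ZrSiO_4) = 183.305 g/mol, so wt% Si = 28.085/183.305 × 100 = 15.32%.
17.88 − 15.32 = 2.56 pp.

2.56 percentage points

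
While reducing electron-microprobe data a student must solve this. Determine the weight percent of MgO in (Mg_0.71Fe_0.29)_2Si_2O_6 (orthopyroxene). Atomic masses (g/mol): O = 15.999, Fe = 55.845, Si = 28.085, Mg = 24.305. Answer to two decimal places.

M((Mg_0.71Fe_0.29)_2Si_2O_6) = 219.067 g/mol; M(MgO) = 40.304 g/mol.
Moles MgO per formula unit = 1.42 Mg ÷ 1 = 1.4200.
MgO fraction = (1.4200 × 40.304) / 219.067 = 57.232/219.067 = 0.2613.

26.13 wt%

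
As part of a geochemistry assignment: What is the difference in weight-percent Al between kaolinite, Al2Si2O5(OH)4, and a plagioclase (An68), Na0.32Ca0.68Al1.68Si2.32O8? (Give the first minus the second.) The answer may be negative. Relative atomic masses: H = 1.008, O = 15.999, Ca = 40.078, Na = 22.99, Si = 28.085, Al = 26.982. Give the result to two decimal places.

4.30 percentage points

M(Al2Si2O5(OH)4) = 258.157 g/mol, so wt% Al = 53.964/258.157 × 100 = 20.90%.
M(Na0.32Ca0.68Al1.68Si2.32O8) = 273.089 g/mol, so wt% Al = 45.330/273.089 × 100 = 16.60%.
20.90 − 16.60 = 4.30 pp.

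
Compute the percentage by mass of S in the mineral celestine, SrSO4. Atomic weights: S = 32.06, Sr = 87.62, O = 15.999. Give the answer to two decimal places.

17.45 weight percent

Formula mass = 1*87.62 + 1*32.06 + 4*15.999 = 183.676 g/mol, of which 32.060 g is S.
So S makes up 32.060/183.676 = 0.1745 of the mass, i.e. 17.45%.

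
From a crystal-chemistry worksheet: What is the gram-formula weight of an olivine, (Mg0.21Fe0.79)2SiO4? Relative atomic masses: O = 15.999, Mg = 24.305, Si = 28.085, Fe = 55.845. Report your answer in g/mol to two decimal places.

190.52 g/mol

The formula mass is the sum 0.42(24.305) + 1.58(55.845) + 1(28.085) + 4(15.999).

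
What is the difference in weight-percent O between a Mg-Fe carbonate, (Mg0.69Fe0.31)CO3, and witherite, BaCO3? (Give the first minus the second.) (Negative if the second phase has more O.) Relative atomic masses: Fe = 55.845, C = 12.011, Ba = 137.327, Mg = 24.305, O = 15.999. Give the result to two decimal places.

M((Mg0.69Fe0.31)CO3) = 94.090 g/mol, so wt% O = 47.997/94.090 × 100 = 51.01%.
M(BaCO3) = 197.335 g/mol, so wt% O = 47.997/197.335 × 100 = 24.32%.
51.01 − 24.32 = 26.69 pp.

26.69 percentage points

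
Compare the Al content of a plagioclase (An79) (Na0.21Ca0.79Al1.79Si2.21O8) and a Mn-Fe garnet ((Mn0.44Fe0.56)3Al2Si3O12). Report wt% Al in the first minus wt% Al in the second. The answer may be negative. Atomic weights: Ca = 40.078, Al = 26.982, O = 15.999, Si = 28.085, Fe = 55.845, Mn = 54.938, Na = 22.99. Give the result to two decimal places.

6.70 percentage points

M(Na0.21Ca0.79Al1.79Si2.21O8) = 274.847 g/mol, so wt% Al = 48.298/274.847 × 100 = 17.57%.
M((Mn0.44Fe0.56)3Al2Si3O12) = 496.545 g/mol, so wt% Al = 53.964/496.545 × 100 = 10.87%.
17.57 − 10.87 = 6.70 pp.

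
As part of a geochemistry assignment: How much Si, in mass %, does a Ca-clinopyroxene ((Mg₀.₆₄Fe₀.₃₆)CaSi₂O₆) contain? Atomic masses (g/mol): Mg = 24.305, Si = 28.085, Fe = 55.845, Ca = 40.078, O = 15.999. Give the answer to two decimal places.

M((Mg₀.₆₄Fe₀.₃₆)CaSi₂O₆) = 227.901 g/mol.
Si contributes 2 × 28.085 = 56.170 g per mole.
56.170/227.901 = 0.2465 → 24.65%.

24.65 mass %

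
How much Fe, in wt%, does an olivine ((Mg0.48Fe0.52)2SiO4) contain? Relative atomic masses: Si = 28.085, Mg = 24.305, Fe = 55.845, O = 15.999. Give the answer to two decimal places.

Molar mass of (Mg0.48Fe0.52)2SiO4: 0.96×24.305 + 1.04×55.845 + 1×28.085 + 4×15.999 = 173.493 g/mol.
Mass of Fe per formula unit: 1.04 × 55.845 = 58.079 g.
Weight fraction Fe = 58.079 / 173.493 = 0.3348.

33.48 wt%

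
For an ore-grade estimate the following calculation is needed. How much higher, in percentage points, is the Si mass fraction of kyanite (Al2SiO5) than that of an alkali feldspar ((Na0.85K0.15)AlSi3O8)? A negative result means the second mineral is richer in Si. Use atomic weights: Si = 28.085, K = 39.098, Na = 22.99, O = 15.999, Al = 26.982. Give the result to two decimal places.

-14.51 percentage points

M(Al2SiO5) = 162.044 g/mol, so wt% Si = 28.085/162.044 × 100 = 17.33%.
M((Na0.85K0.15)AlSi3O8) = 264.635 g/mol, so wt% Si = 84.255/264.635 × 100 = 31.84%.
17.33 − 31.84 = -14.51 pp.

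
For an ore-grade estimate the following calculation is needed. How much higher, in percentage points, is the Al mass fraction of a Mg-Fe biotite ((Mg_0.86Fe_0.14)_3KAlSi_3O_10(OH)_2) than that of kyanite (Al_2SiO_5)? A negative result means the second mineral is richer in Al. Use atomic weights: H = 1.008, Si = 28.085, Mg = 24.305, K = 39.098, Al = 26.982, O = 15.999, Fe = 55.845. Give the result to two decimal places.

M((Mg_0.86Fe_0.14)_3KAlSi_3O_10(OH)_2) = 430.501 g/mol, so wt% Al = 26.982/430.501 × 100 = 6.27%.
M(Al_2SiO_5) = 162.044 g/mol, so wt% Al = 53.964/162.044 × 100 = 33.30%.
6.27 − 33.30 = -27.03 pp.

-27.03 percentage points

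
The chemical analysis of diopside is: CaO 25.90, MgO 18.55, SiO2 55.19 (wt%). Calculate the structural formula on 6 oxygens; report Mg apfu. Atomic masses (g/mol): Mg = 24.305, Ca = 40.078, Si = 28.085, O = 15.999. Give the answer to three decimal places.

CaO: 25.90/56.077 = 0.46186 mol → 0.46186 mol Ca, 0.46186 mol O.
MgO: 18.55/40.304 = 0.46025 mol → 0.46025 mol Mg, 0.46025 mol O.
SiO2: 55.19/60.083 = 0.91856 mol → 0.91856 mol Si, 1.83712 mol O.
Total oxygen = 2.75923 mol. Normalization factor = 6/2.75923 = 2.17452.
Mg per 6 O = 0.46025 × 2.17452 = 1.001.

1.001 Mg apfu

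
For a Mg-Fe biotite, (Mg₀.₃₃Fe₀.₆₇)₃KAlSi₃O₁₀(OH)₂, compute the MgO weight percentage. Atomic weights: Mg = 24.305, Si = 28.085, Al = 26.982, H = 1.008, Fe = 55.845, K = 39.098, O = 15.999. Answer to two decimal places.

8.30 wt%

Molar mass of (Mg₀.₃₃Fe₀.₆₇)₃KAlSi₃O₁₀(OH)₂ = 0.99*24.305 + 2.01*55.845 + 1*39.098 + 1*26.982 + 3*28.085 + 12*15.999 + 2*1.008 = 480.649 g/mol.
Each formula unit contains 0.99 Mg, equivalent to 0.99/1 = 0.9900 mol MgO.
M(MgO) = 1×24.305 + 1×15.999 = 40.304 g/mol.
Mass of MgO per formula unit = 0.9900 × 40.304 = 39.901 g.
MgO wt% = 39.901 / 480.649 × 100 = 8.30%.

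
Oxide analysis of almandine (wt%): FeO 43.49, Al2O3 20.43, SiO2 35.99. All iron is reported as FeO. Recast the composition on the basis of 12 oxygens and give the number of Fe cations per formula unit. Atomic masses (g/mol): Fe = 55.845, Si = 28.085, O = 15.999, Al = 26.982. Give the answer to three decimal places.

3.021 Fe apfu

FeO: 43.49/71.844 = 0.60534 mol → 0.60534 mol Fe, 0.60534 mol O.
Al2O3: 20.43/101.961 = 0.20037 mol → 0.40074 mol Al, 0.60111 mol O.
SiO2: 35.99/60.083 = 0.59900 mol → 0.59900 mol Si, 1.19800 mol O.
Total oxygen = 2.40445 mol. Normalization factor = 12/2.40445 = 4.99075.
Fe per 12 O = 0.60534 × 4.99075 = 3.021.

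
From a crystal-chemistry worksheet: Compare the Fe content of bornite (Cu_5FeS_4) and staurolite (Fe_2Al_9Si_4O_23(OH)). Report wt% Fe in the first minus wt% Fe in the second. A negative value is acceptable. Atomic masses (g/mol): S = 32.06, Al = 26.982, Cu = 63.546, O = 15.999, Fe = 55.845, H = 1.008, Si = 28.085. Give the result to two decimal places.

-1.98 percentage points

Fe in Cu_5FeS_4: molar mass 501.815 g/mol; 1×55.845 = 55.845 g → 11.13 wt%.
Fe in Fe_2Al_9Si_4O_23(OH): molar mass 851.852 g/mol; 2×55.845 = 111.690 g → 13.11 wt%.
Difference = 11.13 − 13.11 = -1.98 percentage points.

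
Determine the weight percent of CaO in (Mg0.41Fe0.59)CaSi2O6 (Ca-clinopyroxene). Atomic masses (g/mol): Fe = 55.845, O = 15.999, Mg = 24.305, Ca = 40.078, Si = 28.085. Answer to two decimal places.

M((Mg0.41Fe0.59)CaSi2O6) = 235.156 g/mol; M(CaO) = 56.077 g/mol.
Moles CaO per formula unit = 1 Ca ÷ 1 = 1.0000.
CaO fraction = (1.0000 × 56.077) / 235.156 = 56.077/235.156 = 0.2385.

23.85 wt%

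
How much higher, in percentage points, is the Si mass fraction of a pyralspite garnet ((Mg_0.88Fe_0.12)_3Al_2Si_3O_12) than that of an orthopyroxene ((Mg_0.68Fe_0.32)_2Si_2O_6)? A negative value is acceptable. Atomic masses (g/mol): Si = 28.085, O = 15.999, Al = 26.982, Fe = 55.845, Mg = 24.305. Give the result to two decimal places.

Si in (Mg_0.88Fe_0.12)_3Al_2Si_3O_12: molar mass 414.476 g/mol; 3×28.085 = 84.255 g → 20.33 wt%.
Si in (Mg_0.68Fe_0.32)_2Si_2O_6: molar mass 220.960 g/mol; 2×28.085 = 56.170 g → 25.42 wt%.
Difference = 20.33 − 25.42 = -5.09 percentage points.

-5.09 percentage points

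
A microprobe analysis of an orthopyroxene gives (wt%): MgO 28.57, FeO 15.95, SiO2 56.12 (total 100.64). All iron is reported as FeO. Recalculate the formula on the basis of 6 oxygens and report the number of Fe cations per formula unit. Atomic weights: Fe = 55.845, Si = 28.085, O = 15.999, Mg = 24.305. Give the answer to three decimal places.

0.476 Fe apfu

28.57 wt% MgO ÷ 40.304 g/mol = 0.70886 mol, giving 0.70886 Mg and 0.70886 O.
15.95 wt% FeO ÷ 71.844 g/mol = 0.22201 mol, giving 0.22201 Fe and 0.22201 O.
56.12 wt% SiO2 ÷ 60.083 g/mol = 0.93404 mol, giving 0.93404 Si and 1.86808 O.
Oxygen sums to 2.79895; scaling by 6/2.79895 = 2.14366 puts the formula on 6 O.
Fe: 0.22201 × 2.14366 = 0.476 atoms per formula unit.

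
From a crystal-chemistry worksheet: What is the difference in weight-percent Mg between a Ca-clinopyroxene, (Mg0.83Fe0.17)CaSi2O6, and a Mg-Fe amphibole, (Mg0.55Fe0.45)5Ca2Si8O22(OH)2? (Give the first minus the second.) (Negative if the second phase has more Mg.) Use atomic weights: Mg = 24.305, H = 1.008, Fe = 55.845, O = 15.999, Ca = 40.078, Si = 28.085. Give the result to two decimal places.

First mineral: 20.173 g Mg in 221.909 g formula = 9.09 wt% Mg.
Second mineral: 66.839 g Mg in 883.318 g formula = 7.57 wt% Mg.
9.09% − 7.57% gives a difference of 1.52 percentage points.

1.52 percentage points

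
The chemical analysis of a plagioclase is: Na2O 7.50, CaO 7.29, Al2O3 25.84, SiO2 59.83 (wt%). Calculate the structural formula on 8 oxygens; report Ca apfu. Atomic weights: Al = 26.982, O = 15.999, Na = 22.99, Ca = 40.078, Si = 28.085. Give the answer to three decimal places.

0.346 Ca apfu

Na2O: 7.50/61.979 = 0.12101 mol → 0.24202 mol Na, 0.12101 mol O.
CaO: 7.29/56.077 = 0.13000 mol → 0.13000 mol Ca, 0.13000 mol O.
Al2O3: 25.84/101.961 = 0.25343 mol → 0.50686 mol Al, 0.76029 mol O.
SiO2: 59.83/60.083 = 0.99579 mol → 0.99579 mol Si, 1.99158 mol O.
Total oxygen = 3.00288 mol. Normalization factor = 8/3.00288 = 2.66411.
Ca per 8 O = 0.13000 × 2.66411 = 0.346.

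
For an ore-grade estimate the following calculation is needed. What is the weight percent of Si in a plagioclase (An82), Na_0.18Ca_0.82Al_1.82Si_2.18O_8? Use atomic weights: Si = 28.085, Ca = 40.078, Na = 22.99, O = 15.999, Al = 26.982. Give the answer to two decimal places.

22.24 weight percent

Molar mass of Na_0.18Ca_0.82Al_1.82Si_2.18O_8: 0.18×22.99 + 0.82×40.078 + 1.82×26.982 + 2.18×28.085 + 8×15.999 = 275.327 g/mol.
Mass of Si per formula unit: 2.18 × 28.085 = 61.225 g.
Weight fraction Si = 61.225 / 275.327 = 0.2224.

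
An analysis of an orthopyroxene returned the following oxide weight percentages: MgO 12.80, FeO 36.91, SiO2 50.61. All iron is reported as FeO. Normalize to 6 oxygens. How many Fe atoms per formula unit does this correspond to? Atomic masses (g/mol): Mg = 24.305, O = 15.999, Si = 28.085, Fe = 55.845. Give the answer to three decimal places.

12.80 wt% MgO ÷ 40.304 g/mol = 0.31759 mol, giving 0.31759 Mg and 0.31759 O.
36.91 wt% FeO ÷ 71.844 g/mol = 0.51375 mol, giving 0.51375 Fe and 0.51375 O.
50.61 wt% SiO2 ÷ 60.083 g/mol = 0.84233 mol, giving 0.84233 Si and 1.68466 O.
Oxygen sums to 2.51600; scaling by 6/2.51600 = 2.38474 puts the formula on 6 O.
Fe: 0.51375 × 2.38474 = 1.225 atoms per formula unit.

1.225 Fe apfu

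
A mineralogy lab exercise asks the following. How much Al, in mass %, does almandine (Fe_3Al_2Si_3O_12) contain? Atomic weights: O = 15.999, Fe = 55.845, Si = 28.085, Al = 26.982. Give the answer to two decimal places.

10.84 mass %

Formula mass = 3×55.845 + 2×26.982 + 3×28.085 + 12×15.999 = 497.742 g/mol, of which 53.964 g is Al.
So Al makes up 53.964/497.742 = 0.1084 of the mass, i.e. 10.84%.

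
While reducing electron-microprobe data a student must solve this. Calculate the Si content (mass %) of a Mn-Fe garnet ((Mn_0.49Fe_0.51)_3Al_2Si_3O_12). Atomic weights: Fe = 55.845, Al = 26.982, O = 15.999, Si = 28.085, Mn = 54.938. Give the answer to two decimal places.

16.97 mass %

Molar mass of (Mn_0.49Fe_0.51)_3Al_2Si_3O_12: 1.47×54.938 + 1.53×55.845 + 2×26.982 + 3×28.085 + 12×15.999 = 496.409 g/mol.
Mass of Si per formula unit: 3 × 28.085 = 84.255 g.
Weight fraction Si = 84.255 / 496.409 = 0.1697.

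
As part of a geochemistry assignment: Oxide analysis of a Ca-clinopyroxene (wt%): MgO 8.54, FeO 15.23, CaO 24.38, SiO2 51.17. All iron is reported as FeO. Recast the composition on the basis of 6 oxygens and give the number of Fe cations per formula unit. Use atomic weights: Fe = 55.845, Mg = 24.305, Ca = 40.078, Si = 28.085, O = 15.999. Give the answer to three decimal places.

0.496 Fe apfu

8.54 wt% MgO ÷ 40.304 g/mol = 0.21189 mol, giving 0.21189 Mg and 0.21189 O.
15.23 wt% FeO ÷ 71.844 g/mol = 0.21199 mol, giving 0.21199 Fe and 0.21199 O.
24.38 wt% CaO ÷ 56.077 g/mol = 0.43476 mol, giving 0.43476 Ca and 0.43476 O.
51.17 wt% SiO2 ÷ 60.083 g/mol = 0.85166 mol, giving 0.85166 Si and 1.70332 O.
Oxygen sums to 2.56196; scaling by 6/2.56196 = 2.34196 puts the formula on 6 O.
Fe: 0.21199 × 2.34196 = 0.496 atoms per formula unit.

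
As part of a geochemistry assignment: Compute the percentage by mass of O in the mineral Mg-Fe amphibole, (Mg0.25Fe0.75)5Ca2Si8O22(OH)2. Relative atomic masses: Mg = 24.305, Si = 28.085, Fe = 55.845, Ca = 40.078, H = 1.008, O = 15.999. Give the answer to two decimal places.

41.26 weight percent

Molar mass of (Mg0.25Fe0.75)5Ca2Si8O22(OH)2: 1.25·24.305 + 3.75·55.845 + 2·40.078 + 8·28.085 + 24·15.999 + 2·1.008 = 930.628 g/mol.
Mass of O per formula unit: 24 × 15.999 = 383.976 g.
Weight fraction O = 383.976 / 930.628 = 0.4126.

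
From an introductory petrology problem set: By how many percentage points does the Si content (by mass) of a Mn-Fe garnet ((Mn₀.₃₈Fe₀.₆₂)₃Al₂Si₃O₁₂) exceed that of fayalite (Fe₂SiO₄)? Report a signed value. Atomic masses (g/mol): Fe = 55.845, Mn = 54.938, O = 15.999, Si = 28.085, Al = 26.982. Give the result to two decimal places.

3.18 percentage points

First mineral: 84.255 g Si in 496.708 g formula = 16.96 wt% Si.
Second mineral: 28.085 g Si in 203.771 g formula = 13.78 wt% Si.
16.96% − 13.78% gives a difference of 3.18 percentage points.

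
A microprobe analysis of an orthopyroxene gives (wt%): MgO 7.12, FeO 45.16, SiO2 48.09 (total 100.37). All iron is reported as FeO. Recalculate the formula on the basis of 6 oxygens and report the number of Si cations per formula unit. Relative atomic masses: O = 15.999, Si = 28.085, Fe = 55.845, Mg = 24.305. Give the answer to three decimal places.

1.996 Si apfu

MgO: 7.12/40.304 = 0.17666 mol → 0.17666 mol Mg, 0.17666 mol O.
FeO: 45.16/71.844 = 0.62858 mol → 0.62858 mol Fe, 0.62858 mol O.
SiO2: 48.09/60.083 = 0.80039 mol → 0.80039 mol Si, 1.60078 mol O.
Total oxygen = 2.40602 mol. Normalization factor = 6/2.40602 = 2.49374.
Si per 6 O = 0.80039 × 2.49374 = 1.996.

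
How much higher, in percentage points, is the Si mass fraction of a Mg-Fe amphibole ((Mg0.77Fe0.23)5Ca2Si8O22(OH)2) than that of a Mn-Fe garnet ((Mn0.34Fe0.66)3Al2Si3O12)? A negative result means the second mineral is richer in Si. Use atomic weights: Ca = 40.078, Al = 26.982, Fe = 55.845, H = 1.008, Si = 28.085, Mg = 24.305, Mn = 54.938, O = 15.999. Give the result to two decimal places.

First mineral: 224.680 g Si in 848.624 g formula = 26.48 wt% Si.
Second mineral: 84.255 g Si in 496.817 g formula = 16.96 wt% Si.
26.48% − 16.96% gives a difference of 9.52 percentage points.

9.52 percentage points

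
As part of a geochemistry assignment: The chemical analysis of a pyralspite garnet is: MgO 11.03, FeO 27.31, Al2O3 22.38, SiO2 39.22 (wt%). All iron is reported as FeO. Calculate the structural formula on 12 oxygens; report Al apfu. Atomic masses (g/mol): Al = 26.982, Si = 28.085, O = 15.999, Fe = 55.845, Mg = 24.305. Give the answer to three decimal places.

2.012 Al apfu

MgO: 11.03/40.304 = 0.27367 mol → 0.27367 mol Mg, 0.27367 mol O.
FeO: 27.31/71.844 = 0.38013 mol → 0.38013 mol Fe, 0.38013 mol O.
Al2O3: 22.38/101.961 = 0.21950 mol → 0.43900 mol Al, 0.65850 mol O.
SiO2: 39.22/60.083 = 0.65276 mol → 0.65276 mol Si, 1.30552 mol O.
Total oxygen = 2.61782 mol. Normalization factor = 12/2.61782 = 4.58397.
Al per 12 O = 0.43900 × 4.58397 = 2.012.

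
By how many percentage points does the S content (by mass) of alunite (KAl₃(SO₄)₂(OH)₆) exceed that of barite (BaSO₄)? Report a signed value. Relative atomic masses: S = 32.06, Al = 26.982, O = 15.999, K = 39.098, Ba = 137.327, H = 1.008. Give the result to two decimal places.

S in KAl₃(SO₄)₂(OH)₆: molar mass 414.198 g/mol; 2×32.06 = 64.120 g → 15.48 wt%.
S in BaSO₄: molar mass 233.383 g/mol; 1×32.06 = 32.060 g → 13.74 wt%.
Difference = 15.48 − 13.74 = 1.74 percentage points.

1.74 percentage points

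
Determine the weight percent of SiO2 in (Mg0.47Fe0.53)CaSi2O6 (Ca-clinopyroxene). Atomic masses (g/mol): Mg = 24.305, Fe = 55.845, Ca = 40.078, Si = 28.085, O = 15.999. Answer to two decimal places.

M((Mg0.47Fe0.53)CaSi2O6) = 233.263 g/mol; M(SiO2) = 60.083 g/mol.
Moles SiO2 per formula unit = 2 Si ÷ 1 = 2.0000.
SiO2 fraction = (2.0000 × 60.083) / 233.263 = 120.166/233.263 = 0.5152.

51.52 wt%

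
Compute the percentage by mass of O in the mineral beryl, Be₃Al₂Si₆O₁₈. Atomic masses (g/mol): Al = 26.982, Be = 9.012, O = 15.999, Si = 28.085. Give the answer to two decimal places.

Molar mass of Be₃Al₂Si₆O₁₈: 3·9.012 + 2·26.982 + 6·28.085 + 18·15.999 = 537.492 g/mol.
Mass of O per formula unit: 18 × 15.999 = 287.982 g.
Weight fraction O = 287.982 / 537.492 = 0.5358.

53.58 wt%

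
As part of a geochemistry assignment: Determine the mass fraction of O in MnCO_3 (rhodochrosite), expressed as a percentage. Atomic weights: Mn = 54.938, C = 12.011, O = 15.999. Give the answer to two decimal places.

M(MnCO_3) = 114.946 g/mol.
O contributes 3 × 15.999 = 47.997 g per mole.
47.997/114.946 = 0.4176 → 41.76%.

41.76 weight percent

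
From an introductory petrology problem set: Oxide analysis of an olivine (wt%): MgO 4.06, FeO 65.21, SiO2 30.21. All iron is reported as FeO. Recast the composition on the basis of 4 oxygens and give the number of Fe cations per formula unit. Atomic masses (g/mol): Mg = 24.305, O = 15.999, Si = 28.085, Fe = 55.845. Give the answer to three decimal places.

1.803 Fe apfu

MgO (M=40.304): mol = 0.10073; Mg = 0.10073, O = 0.10073.
FeO (M=71.844): mol = 0.90766; Fe = 0.90766, O = 0.90766.
SiO2 (M=60.083): mol = 0.50280; Si = 0.50280, O = 1.00560.
ΣO = 2.01399; factor = 4/ΣO = 1.98611.
Fe apfu = 0.90766 × 1.98611 = 1.803.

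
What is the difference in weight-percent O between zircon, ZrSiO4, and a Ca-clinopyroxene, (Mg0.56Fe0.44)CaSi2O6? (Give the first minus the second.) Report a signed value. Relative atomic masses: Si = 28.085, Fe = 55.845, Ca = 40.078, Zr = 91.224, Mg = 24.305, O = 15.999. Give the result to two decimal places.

First mineral: 63.996 g O in 183.305 g formula = 34.91 wt% O.
Second mineral: 95.994 g O in 230.425 g formula = 41.66 wt% O.
34.91% − 41.66% gives a difference of -6.75 percentage points.

-6.75 percentage points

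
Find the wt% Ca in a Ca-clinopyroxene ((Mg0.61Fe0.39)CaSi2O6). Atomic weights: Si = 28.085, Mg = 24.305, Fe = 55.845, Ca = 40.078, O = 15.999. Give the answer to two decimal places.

17.51 wt%

Molar mass of (Mg0.61Fe0.39)CaSi2O6: 0.61*24.305 + 0.39*55.845 + 1*40.078 + 2*28.085 + 6*15.999 = 228.848 g/mol.
Mass of Ca per formula unit: 1 × 40.078 = 40.078 g.
Weight fraction Ca = 40.078 / 228.848 = 0.1751.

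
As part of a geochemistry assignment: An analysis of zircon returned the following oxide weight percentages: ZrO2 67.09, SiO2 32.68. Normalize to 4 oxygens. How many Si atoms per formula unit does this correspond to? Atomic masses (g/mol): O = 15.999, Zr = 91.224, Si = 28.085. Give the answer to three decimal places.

0.999 Si apfu

67.09 wt% ZrO2 ÷ 123.222 g/mol = 0.54446 mol, giving 0.54446 Zr and 1.08892 O.
32.68 wt% SiO2 ÷ 60.083 g/mol = 0.54391 mol, giving 0.54391 Si and 1.08782 O.
Oxygen sums to 2.17674; scaling by 4/2.17674 = 1.83761 puts the formula on 4 O.
Si: 0.54391 × 1.83761 = 0.999 atoms per formula unit.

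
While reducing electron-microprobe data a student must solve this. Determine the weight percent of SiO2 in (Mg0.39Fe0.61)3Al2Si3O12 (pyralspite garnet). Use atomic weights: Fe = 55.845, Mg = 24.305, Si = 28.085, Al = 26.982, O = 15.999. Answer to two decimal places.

Formula mass = 460.840 g/mol.
3 Si → 3.0000 mol SiO2 per formula unit; M(SiO2) = 60.083, so SiO2 mass = 180.249 g.
180.249/460.840 × 100 = 39.11 wt%.

39.11 wt%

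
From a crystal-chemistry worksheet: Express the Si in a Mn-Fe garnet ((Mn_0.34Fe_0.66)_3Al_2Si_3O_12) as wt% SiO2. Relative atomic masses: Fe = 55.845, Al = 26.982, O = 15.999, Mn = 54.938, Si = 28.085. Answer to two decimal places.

36.28 wt%

Formula mass = 496.817 g/mol.
3 Si → 3.0000 mol SiO2 per formula unit; M(SiO2) = 60.083, so SiO2 mass = 180.249 g.
180.249/496.817 × 100 = 36.28 wt%.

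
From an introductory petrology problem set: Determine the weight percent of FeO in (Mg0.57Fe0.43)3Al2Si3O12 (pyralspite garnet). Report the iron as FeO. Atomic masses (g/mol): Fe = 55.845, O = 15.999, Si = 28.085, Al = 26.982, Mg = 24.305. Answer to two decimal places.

Molar mass of (Mg0.57Fe0.43)3Al2Si3O12 = 1.71*24.305 + 1.29*55.845 + 2*26.982 + 3*28.085 + 12*15.999 = 443.809 g/mol.
Each formula unit contains 1.29 Fe, equivalent to 1.29/1 = 1.2900 mol FeO.
M(FeO) = 1×55.845 + 1×15.999 = 71.844 g/mol.
Mass of FeO per formula unit = 1.2900 × 71.844 = 92.679 g.
FeO wt% = 92.679 / 443.809 × 100 = 20.88%.

20.88 wt%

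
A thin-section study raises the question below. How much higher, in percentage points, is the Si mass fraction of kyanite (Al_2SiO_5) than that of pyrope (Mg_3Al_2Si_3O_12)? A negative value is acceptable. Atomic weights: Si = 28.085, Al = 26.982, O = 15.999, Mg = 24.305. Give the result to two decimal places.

-3.57 percentage points

First mineral: 28.085 g Si in 162.044 g formula = 17.33 wt% Si.
Second mineral: 84.255 g Si in 403.122 g formula = 20.90 wt% Si.
17.33% − 20.90% gives a difference of -3.57 percentage points.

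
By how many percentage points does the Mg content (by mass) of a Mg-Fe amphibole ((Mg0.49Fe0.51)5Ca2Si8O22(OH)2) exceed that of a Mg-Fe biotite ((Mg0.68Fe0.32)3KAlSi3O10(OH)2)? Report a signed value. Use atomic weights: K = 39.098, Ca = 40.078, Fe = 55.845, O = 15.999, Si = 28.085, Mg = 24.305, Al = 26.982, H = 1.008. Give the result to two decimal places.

-4.41 percentage points

M((Mg0.49Fe0.51)5Ca2Si8O22(OH)2) = 892.780 g/mol, so wt% Mg = 59.547/892.780 × 100 = 6.67%.
M((Mg0.68Fe0.32)3KAlSi3O10(OH)2) = 447.532 g/mol, so wt% Mg = 49.582/447.532 × 100 = 11.08%.
6.67 − 11.08 = -4.41 pp.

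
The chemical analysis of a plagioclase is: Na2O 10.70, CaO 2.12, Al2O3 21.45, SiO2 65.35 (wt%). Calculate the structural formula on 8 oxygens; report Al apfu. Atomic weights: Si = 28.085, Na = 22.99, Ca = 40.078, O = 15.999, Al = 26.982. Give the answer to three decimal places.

Na2O: 10.70/61.979 = 0.17264 mol → 0.34528 mol Na, 0.17264 mol O.
CaO: 2.12/56.077 = 0.03781 mol → 0.03781 mol Ca, 0.03781 mol O.
Al2O3: 21.45/101.961 = 0.21037 mol → 0.42074 mol Al, 0.63111 mol O.
SiO2: 65.35/60.083 = 1.08766 mol → 1.08766 mol Si, 2.17532 mol O.
Total oxygen = 3.01688 mol. Normalization factor = 8/3.01688 = 2.65175.
Al per 8 O = 0.42074 × 2.65175 = 1.116.

1.116 Al apfu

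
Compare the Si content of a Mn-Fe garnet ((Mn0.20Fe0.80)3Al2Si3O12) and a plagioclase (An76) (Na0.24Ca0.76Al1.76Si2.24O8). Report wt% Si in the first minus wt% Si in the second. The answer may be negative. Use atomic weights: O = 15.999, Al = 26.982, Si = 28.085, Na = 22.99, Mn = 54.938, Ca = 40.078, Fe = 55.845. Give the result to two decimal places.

M((Mn0.20Fe0.80)3Al2Si3O12) = 497.198 g/mol, so wt% Si = 84.255/497.198 × 100 = 16.95%.
M(Na0.24Ca0.76Al1.76Si2.24O8) = 274.368 g/mol, so wt% Si = 62.910/274.368 × 100 = 22.93%.
16.95 − 22.93 = -5.98 pp.

-5.98 percentage points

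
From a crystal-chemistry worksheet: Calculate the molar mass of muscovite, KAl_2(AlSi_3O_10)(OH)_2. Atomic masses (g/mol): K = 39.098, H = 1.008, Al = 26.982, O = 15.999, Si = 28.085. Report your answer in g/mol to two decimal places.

K: 1 × 39.098 = 39.0980
Al: 3 × 26.982 = 80.9460
Si: 3 × 28.085 = 84.2550
O: 12 × 15.999 = 191.9880
H: 2 × 1.008 = 2.0160
Summing the contributions gives the formula mass.

398.30 g/mol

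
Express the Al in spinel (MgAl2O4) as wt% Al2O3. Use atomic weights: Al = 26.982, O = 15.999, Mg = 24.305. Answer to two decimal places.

71.67 wt%

M(MgAl2O4) = 142.265 g/mol; M(Al2O3) = 101.961 g/mol.
Moles Al2O3 per formula unit = 2 Al ÷ 2 = 1.0000.
Al2O3 fraction = (1.0000 × 101.961) / 142.265 = 101.961/142.265 = 0.7167.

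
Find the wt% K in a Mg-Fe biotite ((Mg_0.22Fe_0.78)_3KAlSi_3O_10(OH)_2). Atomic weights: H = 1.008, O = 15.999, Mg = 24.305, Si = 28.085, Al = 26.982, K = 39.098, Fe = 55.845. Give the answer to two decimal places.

Formula mass = 0.66×24.305 + 2.34×55.845 + 1×39.098 + 1×26.982 + 3×28.085 + 12×15.999 + 2×1.008 = 491.058 g/mol, of which 39.098 g is K.
So K makes up 39.098/491.058 = 0.0796 of the mass, i.e. 7.96%.

7.96 weight percent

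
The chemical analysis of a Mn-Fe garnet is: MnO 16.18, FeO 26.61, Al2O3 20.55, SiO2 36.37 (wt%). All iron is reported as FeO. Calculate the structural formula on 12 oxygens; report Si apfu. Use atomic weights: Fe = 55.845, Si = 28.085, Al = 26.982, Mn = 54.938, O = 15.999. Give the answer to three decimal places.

3.009 Si apfu

MnO (M=70.937): mol = 0.22809; Mn = 0.22809, O = 0.22809.
FeO (M=71.844): mol = 0.37039; Fe = 0.37039, O = 0.37039.
Al2O3 (M=101.961): mol = 0.20155; Al = 0.40310, O = 0.60465.
SiO2 (M=60.083): mol = 0.60533; Si = 0.60533, O = 1.21066.
ΣO = 2.41379; factor = 12/ΣO = 4.97143.
Si apfu = 0.60533 × 4.97143 = 3.009.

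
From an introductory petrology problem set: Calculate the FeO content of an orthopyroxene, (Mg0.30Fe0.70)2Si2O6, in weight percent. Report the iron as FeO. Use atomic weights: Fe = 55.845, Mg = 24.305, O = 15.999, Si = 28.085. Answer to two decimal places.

Formula mass = 244.930 g/mol.
1.40 Fe → 1.4000 mol FeO per formula unit; M(FeO) = 71.844, so FeO mass = 100.582 g.
100.582/244.930 × 100 = 41.07 wt%.

41.07 wt%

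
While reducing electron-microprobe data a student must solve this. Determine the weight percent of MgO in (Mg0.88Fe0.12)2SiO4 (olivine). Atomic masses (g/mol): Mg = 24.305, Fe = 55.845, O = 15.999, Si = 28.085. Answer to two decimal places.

47.84 wt%

M((Mg0.88Fe0.12)2SiO4) = 148.261 g/mol; M(MgO) = 40.304 g/mol.
Moles MgO per formula unit = 1.76 Mg ÷ 1 = 1.7600.
MgO fraction = (1.7600 × 40.304) / 148.261 = 70.935/148.261 = 0.4784.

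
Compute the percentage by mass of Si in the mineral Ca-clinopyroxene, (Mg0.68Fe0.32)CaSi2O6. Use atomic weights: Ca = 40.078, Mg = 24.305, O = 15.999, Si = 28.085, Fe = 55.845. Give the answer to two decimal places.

Molar mass of (Mg0.68Fe0.32)CaSi2O6: 0.68×24.305 + 0.32×55.845 + 1×40.078 + 2×28.085 + 6×15.999 = 226.640 g/mol.
Mass of Si per formula unit: 2 × 28.085 = 56.170 g.
Weight fraction Si = 56.170 / 226.640 = 0.2478.

24.78 weight percent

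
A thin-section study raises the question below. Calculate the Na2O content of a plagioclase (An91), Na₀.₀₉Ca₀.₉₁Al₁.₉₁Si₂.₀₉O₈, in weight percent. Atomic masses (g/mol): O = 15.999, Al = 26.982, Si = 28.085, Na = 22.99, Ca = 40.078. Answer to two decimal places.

M(Na₀.₀₉Ca₀.₉₁Al₁.₉₁Si₂.₀₉O₈) = 276.765 g/mol; M(Na2O) = 61.979 g/mol.
Moles Na2O per formula unit = 0.09 Na ÷ 2 = 0.0450.
Na2O fraction = (0.0450 × 61.979) / 276.765 = 2.789/276.765 = 0.0101.

1.01 wt%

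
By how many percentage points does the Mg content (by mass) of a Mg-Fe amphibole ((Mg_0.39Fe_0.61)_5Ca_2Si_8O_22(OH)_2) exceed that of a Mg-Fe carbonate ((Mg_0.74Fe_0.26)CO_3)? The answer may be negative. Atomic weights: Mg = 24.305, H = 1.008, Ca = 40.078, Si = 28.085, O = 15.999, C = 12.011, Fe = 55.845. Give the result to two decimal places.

-14.22 percentage points

Mg in (Mg_0.39Fe_0.61)_5Ca_2Si_8O_22(OH)_2: molar mass 908.550 g/mol; 1.95×24.305 = 47.395 g → 5.22 wt%.
Mg in (Mg_0.74Fe_0.26)CO_3: molar mass 92.513 g/mol; 0.74×24.305 = 17.986 g → 19.44 wt%.
Difference = 5.22 − 19.44 = -14.22 percentage points.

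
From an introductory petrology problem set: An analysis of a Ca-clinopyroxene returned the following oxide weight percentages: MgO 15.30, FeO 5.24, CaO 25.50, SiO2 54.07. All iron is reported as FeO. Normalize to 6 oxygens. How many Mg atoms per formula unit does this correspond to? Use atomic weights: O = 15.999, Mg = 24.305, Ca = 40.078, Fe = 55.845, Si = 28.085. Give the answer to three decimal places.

0.841 Mg apfu

15.30 wt% MgO ÷ 40.304 g/mol = 0.37961 mol, giving 0.37961 Mg and 0.37961 O.
5.24 wt% FeO ÷ 71.844 g/mol = 0.07294 mol, giving 0.07294 Fe and 0.07294 O.
25.50 wt% CaO ÷ 56.077 g/mol = 0.45473 mol, giving 0.45473 Ca and 0.45473 O.
54.07 wt% SiO2 ÷ 60.083 g/mol = 0.89992 mol, giving 0.89992 Si and 1.79984 O.
Oxygen sums to 2.70712; scaling by 6/2.70712 = 2.21638 puts the formula on 6 O.
Mg: 0.37961 × 2.21638 = 0.841 atoms per formula unit.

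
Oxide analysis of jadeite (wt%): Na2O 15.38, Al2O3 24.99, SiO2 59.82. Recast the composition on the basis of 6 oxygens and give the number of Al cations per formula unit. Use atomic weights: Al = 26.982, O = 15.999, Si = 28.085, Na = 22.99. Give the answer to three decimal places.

15.38 wt% Na2O ÷ 61.979 g/mol = 0.24815 mol, giving 0.49630 Na and 0.24815 O.
24.99 wt% Al2O3 ÷ 101.961 g/mol = 0.24509 mol, giving 0.49018 Al and 0.73527 O.
59.82 wt% SiO2 ÷ 60.083 g/mol = 0.99562 mol, giving 0.99562 Si and 1.99124 O.
Oxygen sums to 2.97466; scaling by 6/2.97466 = 2.01704 puts the formula on 6 O.
Al: 0.49018 × 2.01704 = 0.989 atoms per formula unit.

0.989 Al apfu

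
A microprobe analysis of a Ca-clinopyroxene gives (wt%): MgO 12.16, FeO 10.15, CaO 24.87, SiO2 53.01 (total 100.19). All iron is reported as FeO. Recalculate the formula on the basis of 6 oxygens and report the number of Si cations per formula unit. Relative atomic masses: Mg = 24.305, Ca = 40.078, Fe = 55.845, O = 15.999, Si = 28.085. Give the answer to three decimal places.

MgO: 12.16/40.304 = 0.30171 mol → 0.30171 mol Mg, 0.30171 mol O.
FeO: 10.15/71.844 = 0.14128 mol → 0.14128 mol Fe, 0.14128 mol O.
CaO: 24.87/56.077 = 0.44350 mol → 0.44350 mol Ca, 0.44350 mol O.
SiO2: 53.01/60.083 = 0.88228 mol → 0.88228 mol Si, 1.76456 mol O.
Total oxygen = 2.65105 mol. Normalization factor = 6/2.65105 = 2.26325.
Si per 6 O = 0.88228 × 2.26325 = 1.997.

1.997 Si apfu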